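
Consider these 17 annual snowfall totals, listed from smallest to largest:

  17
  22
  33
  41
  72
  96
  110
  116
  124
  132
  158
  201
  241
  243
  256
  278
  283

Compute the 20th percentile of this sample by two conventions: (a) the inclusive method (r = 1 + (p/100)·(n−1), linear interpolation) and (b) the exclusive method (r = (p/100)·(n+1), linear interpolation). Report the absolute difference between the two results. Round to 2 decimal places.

n = 17.
(a) r = 4.2; between ranks 4 (41) and 5 (72): 47.2.
(b) r = 3.6; between ranks 3 (33) and 4 (41): 37.8.
|47.2 − 37.8| = 9.4.

9.40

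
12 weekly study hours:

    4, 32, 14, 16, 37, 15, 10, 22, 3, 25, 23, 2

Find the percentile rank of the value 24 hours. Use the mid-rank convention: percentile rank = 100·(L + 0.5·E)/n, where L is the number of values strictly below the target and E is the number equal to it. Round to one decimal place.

75.0

Sorted: 2, 3, 4, 10, 14, 15, 16, 22, 23, 25, 32, 37.
Count below 24: L = 9; count equal: E = 0; n = 12.
Percentile rank = 100·(9 + 0.5·0)/12 = 100·9/12 = 75.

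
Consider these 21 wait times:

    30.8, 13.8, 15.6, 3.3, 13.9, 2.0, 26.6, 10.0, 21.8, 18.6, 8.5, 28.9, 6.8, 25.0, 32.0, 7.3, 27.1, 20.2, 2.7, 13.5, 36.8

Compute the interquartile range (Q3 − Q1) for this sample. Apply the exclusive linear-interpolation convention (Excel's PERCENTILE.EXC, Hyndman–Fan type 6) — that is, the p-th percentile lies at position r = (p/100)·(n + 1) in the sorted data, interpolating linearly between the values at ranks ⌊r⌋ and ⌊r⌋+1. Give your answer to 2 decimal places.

Sorted: 2.0, 2.7, 3.3, 6.8, 7.3, 8.5, 10.0, 13.5, 13.8, 13.9, 15.6, 18.6, 20.2, 21.8, 25.0, 26.6, 27.1, 28.9, 30.8, 32.0, 36.8.
n = 21.
P25: r = 5.5; ranks 5–6 are 7.3, 8.5; interpolating gives 7.9.
P75: r = 16.5; ranks 16–17 are 26.6, 27.1; interpolating gives 26.85.
Difference: 26.85 − 7.9 = 18.95.

18.95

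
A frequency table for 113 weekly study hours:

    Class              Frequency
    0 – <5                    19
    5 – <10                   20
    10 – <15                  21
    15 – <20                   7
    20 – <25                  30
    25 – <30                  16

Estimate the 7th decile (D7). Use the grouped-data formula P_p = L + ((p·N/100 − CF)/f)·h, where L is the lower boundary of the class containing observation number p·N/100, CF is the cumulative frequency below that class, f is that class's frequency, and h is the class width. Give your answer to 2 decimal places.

N = 113; target position k = 70/100 · 113 = 79.1.
Cumulative frequencies: 19, 39, 60, 67, 97, 113.
Observation 79.1 falls in the class 20 – <25.
L = 20, CF = 67, f = 30, h = 5.
P70 = 20 + ((79.1 − 67)/30)·5 = 20 + 2.01667 = 22.0167.

22.02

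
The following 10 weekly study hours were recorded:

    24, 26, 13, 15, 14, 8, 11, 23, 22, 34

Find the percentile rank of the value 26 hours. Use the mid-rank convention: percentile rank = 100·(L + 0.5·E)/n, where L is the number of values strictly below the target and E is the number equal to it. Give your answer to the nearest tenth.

85.0

Sorted: 8, 11, 13, 14, 15, 22, 23, 24, 26, 34.
Count below 26: L = 8; count equal: E = 1; n = 10.
Percentile rank = 100·(8 + 0.5·1)/10 = 100·8.5/10 = 85.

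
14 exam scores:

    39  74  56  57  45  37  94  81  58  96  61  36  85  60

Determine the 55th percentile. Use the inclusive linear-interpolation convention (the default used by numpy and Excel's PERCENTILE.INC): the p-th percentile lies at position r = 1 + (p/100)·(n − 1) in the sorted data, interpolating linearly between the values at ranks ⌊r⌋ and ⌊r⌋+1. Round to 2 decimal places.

Sorted: 36, 37, 39, 45, 56, 57, 58, 60, 61, 74, 81, 85, 94, 96.
n = 14.
r = 1 + (55/100)·(14 − 1) = 1 + 7.15 = 8.15.
Rank 8 is 60 and rank 9 is 61.
Interpolate: 60 + 0.15·(61 − 60) = 60 + 0.15·1 = 60.15.

60.15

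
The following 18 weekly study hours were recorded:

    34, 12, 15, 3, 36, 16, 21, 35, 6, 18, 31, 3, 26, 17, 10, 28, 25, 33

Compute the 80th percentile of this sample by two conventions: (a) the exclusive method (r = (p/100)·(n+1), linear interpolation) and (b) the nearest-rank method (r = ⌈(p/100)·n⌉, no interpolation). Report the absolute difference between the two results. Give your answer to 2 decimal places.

Sorted: 3, 3, 6, 10, 12, 15, 16, 17, 18, 21, 25, 26, 28, 31, 33, 34, 35, 36.
n = 18.
(a) r = 15.2; between ranks 15 (33) and 16 (34): 33.2.
(b) the nearest-rank method: rank 15 → 33.
|33.2 − 33| = 0.2.

0.20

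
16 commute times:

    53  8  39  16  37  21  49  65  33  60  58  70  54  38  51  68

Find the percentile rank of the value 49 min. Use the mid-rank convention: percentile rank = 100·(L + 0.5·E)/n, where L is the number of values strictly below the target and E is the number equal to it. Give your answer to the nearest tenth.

Sorted: 8, 16, 21, 33, 37, 38, 39, 49, 51, 53, 54, 58, 60, 65, 68, 70.
Count below 49: L = 7; count equal: E = 1; n = 16.
Percentile rank = 100·(7 + 0.5·1)/16 = 100·7.5/16 = 46.88.

46.9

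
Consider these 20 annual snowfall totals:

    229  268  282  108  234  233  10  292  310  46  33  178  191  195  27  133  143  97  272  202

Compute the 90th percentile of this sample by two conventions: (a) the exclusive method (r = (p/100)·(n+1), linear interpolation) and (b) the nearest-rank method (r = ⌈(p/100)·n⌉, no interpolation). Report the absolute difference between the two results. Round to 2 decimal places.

9.00

Sorted: 10, 27, 33, 46, 97, 108, 133, 143, 178, 191, 195, 202, 229, 233, 234, 268, 272, 282, 292, 310.
n = 20.
(a) r = 18.9; between ranks 18 (282) and 19 (292): 291.
(b) the nearest-rank method: rank 18 → 282.
|291 − 282| = 9.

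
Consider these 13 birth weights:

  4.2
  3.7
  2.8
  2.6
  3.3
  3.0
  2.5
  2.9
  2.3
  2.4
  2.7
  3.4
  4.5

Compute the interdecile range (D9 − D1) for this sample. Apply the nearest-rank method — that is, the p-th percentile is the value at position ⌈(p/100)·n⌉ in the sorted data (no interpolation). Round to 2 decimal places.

Sorted: 2.3, 2.4, 2.5, 2.6, 2.7, 2.8, 2.9, 3.0, 3.3, 3.4, 3.7, 4.2, 4.5.
n = 13.
P10: rank ⌈10/100·13⌉ = 2 → 2.4.
P90: rank ⌈90/100·13⌉ = 12 → 4.2.
Difference: 4.2 − 2.4 = 1.8.

1.80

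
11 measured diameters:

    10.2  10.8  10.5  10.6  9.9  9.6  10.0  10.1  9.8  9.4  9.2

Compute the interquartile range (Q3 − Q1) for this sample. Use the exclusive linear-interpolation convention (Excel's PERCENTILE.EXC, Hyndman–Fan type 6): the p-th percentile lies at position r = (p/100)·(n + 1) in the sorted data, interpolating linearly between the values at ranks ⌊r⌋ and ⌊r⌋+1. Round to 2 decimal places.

Sorted: 9.2, 9.4, 9.6, 9.8, 9.9, 10.0, 10.1, 10.2, 10.5, 10.6, 10.8.
n = 11.
P25: r = 3 (integer) → 9.6.
P75: r = 9 (integer) → 10.5.
Difference: 10.5 − 9.6 = 0.9.

0.90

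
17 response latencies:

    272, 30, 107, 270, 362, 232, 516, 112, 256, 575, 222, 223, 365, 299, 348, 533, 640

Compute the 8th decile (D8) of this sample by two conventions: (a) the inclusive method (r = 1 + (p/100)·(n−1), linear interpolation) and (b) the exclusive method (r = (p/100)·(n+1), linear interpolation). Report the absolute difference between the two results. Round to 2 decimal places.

37.00

Sorted: 30, 107, 112, 222, 223, 232, 256, 270, 272, 299, 348, 362, 365, 516, 533, 575, 640.
n = 17.
(a) r = 13.8; between ranks 13 (365) and 14 (516): 485.8.
(b) r = 14.4; between ranks 14 (516) and 15 (533): 522.8.
|485.8 − 522.8| = 37.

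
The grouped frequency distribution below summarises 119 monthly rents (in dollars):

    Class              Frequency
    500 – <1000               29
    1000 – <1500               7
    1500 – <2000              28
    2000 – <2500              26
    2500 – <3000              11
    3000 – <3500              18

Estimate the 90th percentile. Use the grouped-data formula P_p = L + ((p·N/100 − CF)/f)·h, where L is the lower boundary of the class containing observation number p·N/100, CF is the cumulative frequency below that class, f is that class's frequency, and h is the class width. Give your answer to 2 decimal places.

3169.44

N = 119; target position k = 90/100 · 119 = 107.1.
Cumulative frequencies: 29, 36, 64, 90, 101, 119.
Observation 107.1 falls in the class 3000 – <3500.
L = 3000, CF = 101, f = 18, h = 500.
P90 = 3000 + ((107.1 − 101)/18)·500 = 3000 + 169.444 = 3169.44.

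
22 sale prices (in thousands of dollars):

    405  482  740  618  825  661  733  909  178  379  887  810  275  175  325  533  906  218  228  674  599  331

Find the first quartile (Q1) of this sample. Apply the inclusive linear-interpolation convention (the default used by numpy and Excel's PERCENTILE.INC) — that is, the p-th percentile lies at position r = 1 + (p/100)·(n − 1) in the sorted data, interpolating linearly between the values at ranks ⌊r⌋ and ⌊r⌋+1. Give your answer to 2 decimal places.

Sorted: 175, 178, 218, 228, 275, 325, 331, 379, 405, 482, 533, 599, 618, 661, 674, 733, 740, 810, 825, 887, 906, 909.
n = 22.
r = 1 + (25/100)·(22 − 1) = 1 + 5.25 = 6.25.
Rank 6 is 325 and rank 7 is 331.
Interpolate: 325 + 0.25·(331 − 325) = 325 + 0.25·6 = 326.5.

326.50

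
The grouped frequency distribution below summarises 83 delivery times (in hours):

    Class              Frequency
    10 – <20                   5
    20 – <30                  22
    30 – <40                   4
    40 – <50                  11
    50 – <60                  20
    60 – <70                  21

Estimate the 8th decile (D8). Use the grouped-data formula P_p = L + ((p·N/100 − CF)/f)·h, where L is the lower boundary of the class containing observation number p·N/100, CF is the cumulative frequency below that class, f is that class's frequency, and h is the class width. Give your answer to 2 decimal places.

62.10

N = 83; target position k = 80/100 · 83 = 66.4.
Cumulative frequencies: 5, 27, 31, 42, 62, 83.
Observation 66.4 falls in the class 60 – <70.
L = 60, CF = 62, f = 21, h = 10.
P80 = 60 + ((66.4 − 62)/21)·10 = 60 + 2.09524 = 62.0952.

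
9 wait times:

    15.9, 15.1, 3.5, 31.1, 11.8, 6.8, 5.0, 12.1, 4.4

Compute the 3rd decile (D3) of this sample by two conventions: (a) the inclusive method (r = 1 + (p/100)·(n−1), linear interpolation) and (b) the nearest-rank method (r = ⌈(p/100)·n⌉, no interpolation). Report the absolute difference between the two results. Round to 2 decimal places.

0.72

Sorted: 3.5, 4.4, 5.0, 6.8, 11.8, 12.1, 15.1, 15.9, 31.1.
n = 9.
(a) r = 3.4; between ranks 3 (5.0) and 4 (6.8): 5.72.
(b) the nearest-rank method: rank 3 → 5.
|5.72 − 5| = 0.72.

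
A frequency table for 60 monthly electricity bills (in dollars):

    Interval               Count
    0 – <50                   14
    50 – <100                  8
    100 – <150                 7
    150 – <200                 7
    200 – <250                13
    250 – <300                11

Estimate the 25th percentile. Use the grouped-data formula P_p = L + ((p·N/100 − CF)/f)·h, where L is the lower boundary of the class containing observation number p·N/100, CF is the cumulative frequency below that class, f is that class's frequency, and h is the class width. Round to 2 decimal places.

N = 60; target position k = 25/100 · 60 = 15.
Cumulative frequencies: 14, 22, 29, 36, 49, 60.
Observation 15 falls in the class 50 – <100.
L = 50, CF = 14, f = 8, h = 50.
P25 = 50 + ((15 − 14)/8)·50 = 50 + 6.25 = 56.25.

56.25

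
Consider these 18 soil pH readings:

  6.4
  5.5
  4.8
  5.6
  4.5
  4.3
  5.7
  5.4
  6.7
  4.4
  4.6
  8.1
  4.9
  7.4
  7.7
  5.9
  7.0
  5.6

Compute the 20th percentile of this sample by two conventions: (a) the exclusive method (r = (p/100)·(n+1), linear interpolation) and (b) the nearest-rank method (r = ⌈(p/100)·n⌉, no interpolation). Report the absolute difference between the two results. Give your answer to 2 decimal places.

Sorted: 4.3, 4.4, 4.5, 4.6, 4.8, 4.9, 5.4, 5.5, 5.6, 5.6, 5.7, 5.9, 6.4, 6.7, 7.0, 7.4, 7.7, 8.1.
n = 18.
(a) r = 3.8; between ranks 3 (4.5) and 4 (4.6): 4.58.
(b) the nearest-rank method: rank 4 → 4.6.
|4.58 − 4.6| = 0.02.

0.02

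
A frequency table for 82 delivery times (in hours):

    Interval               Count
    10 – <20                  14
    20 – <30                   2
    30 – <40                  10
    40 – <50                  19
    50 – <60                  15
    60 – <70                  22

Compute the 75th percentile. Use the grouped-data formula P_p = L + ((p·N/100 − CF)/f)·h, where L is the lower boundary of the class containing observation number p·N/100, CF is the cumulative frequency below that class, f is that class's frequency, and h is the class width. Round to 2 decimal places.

N = 82; target position k = 75/100 · 82 = 61.5.
Cumulative frequencies: 14, 16, 26, 45, 60, 82.
Observation 61.5 falls in the class 60 – <70.
L = 60, CF = 60, f = 22, h = 10.
P75 = 60 + ((61.5 − 60)/22)·10 = 60 + 0.681818 = 60.6818.

60.68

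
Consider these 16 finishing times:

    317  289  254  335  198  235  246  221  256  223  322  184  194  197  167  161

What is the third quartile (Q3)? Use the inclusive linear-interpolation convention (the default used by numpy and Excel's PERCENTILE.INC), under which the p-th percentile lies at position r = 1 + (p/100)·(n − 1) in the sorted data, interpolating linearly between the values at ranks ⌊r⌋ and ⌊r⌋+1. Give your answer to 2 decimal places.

264.25

Sorted: 161, 167, 184, 194, 197, 198, 221, 223, 235, 246, 254, 256, 289, 317, 322, 335.
n = 16.
r = 1 + (75/100)·(16 − 1) = 1 + 11.25 = 12.25.
Rank 12 is 256 and rank 13 is 289.
Interpolate: 256 + 0.25·(289 − 256) = 256 + 0.25·33 = 264.25.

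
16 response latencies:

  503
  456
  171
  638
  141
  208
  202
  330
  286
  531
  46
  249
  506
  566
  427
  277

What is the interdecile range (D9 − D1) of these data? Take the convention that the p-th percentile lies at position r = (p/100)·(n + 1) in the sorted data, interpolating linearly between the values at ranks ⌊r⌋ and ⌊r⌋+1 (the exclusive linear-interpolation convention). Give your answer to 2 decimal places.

Sorted: 46, 141, 171, 202, 208, 249, 277, 286, 330, 427, 456, 503, 506, 531, 566, 638.
n = 16.
P10: r = 1.7; ranks 1–2 are 46, 141; interpolating gives 112.5.
P90: r = 15.3; ranks 15–16 are 566, 638; interpolating gives 587.6.
Difference: 587.6 − 112.5 = 475.1.

475.10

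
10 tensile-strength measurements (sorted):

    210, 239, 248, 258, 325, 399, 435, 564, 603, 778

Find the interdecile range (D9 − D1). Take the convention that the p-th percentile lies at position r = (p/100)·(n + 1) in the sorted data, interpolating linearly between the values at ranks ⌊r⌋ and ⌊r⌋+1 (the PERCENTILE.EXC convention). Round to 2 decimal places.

547.60

n = 10.
P10: r = 1.1; ranks 1–2 are 210, 239; interpolating gives 212.9.
P90: r = 9.9; ranks 9–10 are 603, 778; interpolating gives 760.5.
Difference: 760.5 − 212.9 = 547.6.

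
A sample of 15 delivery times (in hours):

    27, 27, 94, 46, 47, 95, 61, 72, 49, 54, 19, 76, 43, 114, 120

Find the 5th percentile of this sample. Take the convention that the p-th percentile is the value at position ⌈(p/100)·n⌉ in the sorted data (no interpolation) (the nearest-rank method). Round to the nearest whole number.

Sorted: 19, 27, 27, 43, 46, 47, 49, 54, 61, 72, 76, 94, 95, 114, 120.
n = 15.
Position = ⌈5/100 · 15⌉ = ⌈0.75⌉ = 1.
The value at rank 1 is 19.

19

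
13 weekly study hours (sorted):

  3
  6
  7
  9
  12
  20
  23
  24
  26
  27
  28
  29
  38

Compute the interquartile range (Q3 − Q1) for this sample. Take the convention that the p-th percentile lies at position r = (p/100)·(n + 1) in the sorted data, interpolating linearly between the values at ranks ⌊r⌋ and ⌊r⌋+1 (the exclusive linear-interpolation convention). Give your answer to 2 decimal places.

19.50

n = 13.
P25: r = 3.5; ranks 3–4 are 7, 9; interpolating gives 8.
P75: r = 10.5; ranks 10–11 are 27, 28; interpolating gives 27.5.
Difference: 27.5 − 8 = 19.5.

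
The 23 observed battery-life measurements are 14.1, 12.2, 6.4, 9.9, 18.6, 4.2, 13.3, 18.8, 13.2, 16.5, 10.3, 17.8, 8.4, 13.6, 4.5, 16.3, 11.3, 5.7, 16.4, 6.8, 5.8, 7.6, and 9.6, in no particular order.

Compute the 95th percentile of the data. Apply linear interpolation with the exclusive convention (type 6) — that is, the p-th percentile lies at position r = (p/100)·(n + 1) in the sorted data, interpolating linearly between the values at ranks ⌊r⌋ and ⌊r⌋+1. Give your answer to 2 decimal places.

18.76

Sorted: 4.2, 4.5, 5.7, 5.8, 6.4, 6.8, 7.6, 8.4, 9.6, 9.9, 10.3, 11.3, 12.2, 13.2, 13.3, 13.6, 14.1, 16.3, 16.4, 16.5, 17.8, 18.6, 18.8.
n = 23.
r = (95/100)·(23 + 1) = 22.8.
Rank 22 is 18.6 and rank 23 is 18.8.
Interpolate: 18.6 + 0.8·(18.8 − 18.6) = 18.6 + 0.8·0.2 = 18.76.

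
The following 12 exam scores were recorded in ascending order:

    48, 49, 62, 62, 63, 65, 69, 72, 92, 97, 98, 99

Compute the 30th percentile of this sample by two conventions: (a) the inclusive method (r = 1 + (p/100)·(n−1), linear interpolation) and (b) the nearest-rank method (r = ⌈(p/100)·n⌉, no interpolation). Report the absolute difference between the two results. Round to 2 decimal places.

0.30

n = 12.
(a) r = 4.3; between ranks 4 (62) and 5 (63): 62.3.
(b) the nearest-rank method: rank 4 → 62.
|62.3 − 62| = 0.3.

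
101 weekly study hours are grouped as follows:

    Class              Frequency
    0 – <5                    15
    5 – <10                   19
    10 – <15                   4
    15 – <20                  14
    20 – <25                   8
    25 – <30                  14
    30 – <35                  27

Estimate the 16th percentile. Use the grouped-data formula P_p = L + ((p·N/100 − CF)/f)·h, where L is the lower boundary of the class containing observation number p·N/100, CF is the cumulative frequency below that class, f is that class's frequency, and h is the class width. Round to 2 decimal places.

N = 101; target position k = 16/100 · 101 = 16.16.
Cumulative frequencies: 15, 34, 38, 52, 60, 74, 101.
Observation 16.16 falls in the class 5 – <10.
L = 5, CF = 15, f = 19, h = 5.
P16 = 5 + ((16.16 − 15)/19)·5 = 5 + 0.305263 = 5.30526.

5.31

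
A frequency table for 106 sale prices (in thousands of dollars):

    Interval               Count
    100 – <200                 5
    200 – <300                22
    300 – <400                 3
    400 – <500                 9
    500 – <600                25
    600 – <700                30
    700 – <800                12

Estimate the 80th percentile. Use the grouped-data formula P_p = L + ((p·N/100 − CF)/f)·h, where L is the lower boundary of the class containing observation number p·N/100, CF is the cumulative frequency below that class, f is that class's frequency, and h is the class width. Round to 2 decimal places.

669.33

N = 106; target position k = 80/100 · 106 = 84.8.
Cumulative frequencies: 5, 27, 30, 39, 64, 94, 106.
Observation 84.8 falls in the class 600 – <700.
L = 600, CF = 64, f = 30, h = 100.
P80 = 600 + ((84.8 − 64)/30)·100 = 600 + 69.3333 = 669.333.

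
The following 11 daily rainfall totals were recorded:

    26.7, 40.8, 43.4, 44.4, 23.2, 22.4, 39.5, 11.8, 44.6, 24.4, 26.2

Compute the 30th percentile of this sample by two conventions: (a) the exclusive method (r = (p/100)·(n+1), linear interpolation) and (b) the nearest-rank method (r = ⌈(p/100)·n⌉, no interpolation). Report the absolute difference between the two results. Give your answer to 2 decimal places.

Sorted: 11.8, 22.4, 23.2, 24.4, 26.2, 26.7, 39.5, 40.8, 43.4, 44.4, 44.6.
n = 11.
(a) r = 3.6; between ranks 3 (23.2) and 4 (24.4): 23.92.
(b) the nearest-rank method: rank 4 → 24.4.
|23.92 − 24.4| = 0.48.

0.48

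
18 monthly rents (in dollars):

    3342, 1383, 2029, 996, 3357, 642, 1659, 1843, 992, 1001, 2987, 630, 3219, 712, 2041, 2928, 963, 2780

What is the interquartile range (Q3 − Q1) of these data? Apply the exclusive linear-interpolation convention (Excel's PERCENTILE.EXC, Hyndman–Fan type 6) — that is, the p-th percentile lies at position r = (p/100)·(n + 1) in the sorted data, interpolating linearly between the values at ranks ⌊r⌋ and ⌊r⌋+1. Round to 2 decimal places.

1958.00

Sorted: 630, 642, 712, 963, 992, 996, 1001, 1383, 1659, 1843, 2029, 2041, 2780, 2928, 2987, 3219, 3342, 3357.
n = 18.
P25: r = 4.75; ranks 4–5 are 963, 992; interpolating gives 984.75.
P75: r = 14.25; ranks 14–15 are 2928, 2987; interpolating gives 2942.75.
Difference: 2942.75 − 984.75 = 1958.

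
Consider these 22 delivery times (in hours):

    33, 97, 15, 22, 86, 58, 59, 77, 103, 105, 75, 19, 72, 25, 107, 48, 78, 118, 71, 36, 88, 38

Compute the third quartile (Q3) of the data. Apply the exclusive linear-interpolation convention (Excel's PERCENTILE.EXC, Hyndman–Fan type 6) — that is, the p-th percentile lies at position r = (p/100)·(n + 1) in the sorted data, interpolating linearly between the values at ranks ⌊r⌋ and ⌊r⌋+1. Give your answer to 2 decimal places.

Sorted: 15, 19, 22, 25, 33, 36, 38, 48, 58, 59, 71, 72, 75, 77, 78, 86, 88, 97, 103, 105, 107, 118.
n = 22.
r = (75/100)·(22 + 1) = 17.25.
Rank 17 is 88 and rank 18 is 97.
Interpolate: 88 + 0.25·(97 − 88) = 88 + 0.25·9 = 90.25.

90.25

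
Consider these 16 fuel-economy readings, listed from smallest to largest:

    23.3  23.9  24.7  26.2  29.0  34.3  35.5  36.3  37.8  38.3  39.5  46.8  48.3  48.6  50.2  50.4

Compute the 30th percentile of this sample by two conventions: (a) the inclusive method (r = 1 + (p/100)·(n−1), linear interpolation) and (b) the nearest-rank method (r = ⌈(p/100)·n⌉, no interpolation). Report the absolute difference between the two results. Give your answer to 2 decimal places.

2.65

n = 16.
(a) r = 5.5; between ranks 5 (29.0) and 6 (34.3): 31.65.
(b) the nearest-rank method: rank 5 → 29.
|31.65 − 29| = 2.65.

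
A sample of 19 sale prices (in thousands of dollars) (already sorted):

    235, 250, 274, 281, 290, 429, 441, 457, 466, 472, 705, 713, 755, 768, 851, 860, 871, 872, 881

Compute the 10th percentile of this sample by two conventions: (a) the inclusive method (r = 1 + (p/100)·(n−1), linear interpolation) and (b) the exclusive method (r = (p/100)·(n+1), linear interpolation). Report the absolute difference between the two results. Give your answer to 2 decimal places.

n = 19.
(a) r = 2.8; between ranks 2 (250) and 3 (274): 269.2.
(b) r = 2 → value at rank 2 = 250.
|269.2 − 250| = 19.2.

19.20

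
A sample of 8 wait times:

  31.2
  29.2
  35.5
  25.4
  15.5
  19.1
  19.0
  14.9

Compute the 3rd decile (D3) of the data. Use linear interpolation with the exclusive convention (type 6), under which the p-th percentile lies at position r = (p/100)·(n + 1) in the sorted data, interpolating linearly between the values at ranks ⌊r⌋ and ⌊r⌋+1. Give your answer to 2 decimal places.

17.95

Sorted: 14.9, 15.5, 19.0, 19.1, 25.4, 29.2, 31.2, 35.5.
n = 8.
r = (30/100)·(8 + 1) = 2.7.
Rank 2 is 15.5 and rank 3 is 19.0.
Interpolate: 15.5 + 0.7·(19.0 − 15.5) = 15.5 + 0.7·3.5 = 17.95.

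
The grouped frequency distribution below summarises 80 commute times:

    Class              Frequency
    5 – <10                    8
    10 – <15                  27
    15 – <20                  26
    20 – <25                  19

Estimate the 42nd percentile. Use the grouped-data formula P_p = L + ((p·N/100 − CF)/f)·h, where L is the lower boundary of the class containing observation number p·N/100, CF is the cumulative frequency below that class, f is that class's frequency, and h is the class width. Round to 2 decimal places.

N = 80; target position k = 42/100 · 80 = 33.6.
Cumulative frequencies: 8, 35, 61, 80.
Observation 33.6 falls in the class 10 – <15.
L = 10, CF = 8, f = 27, h = 5.
P42 = 10 + ((33.6 − 8)/27)·5 = 10 + 4.74074 = 14.7407.

14.74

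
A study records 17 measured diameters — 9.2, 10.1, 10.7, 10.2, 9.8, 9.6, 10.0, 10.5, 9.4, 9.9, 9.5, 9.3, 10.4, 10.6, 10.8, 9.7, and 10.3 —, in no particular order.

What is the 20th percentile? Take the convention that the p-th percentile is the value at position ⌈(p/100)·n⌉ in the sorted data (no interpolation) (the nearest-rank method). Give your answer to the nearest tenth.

9.5

Sorted: 9.2, 9.3, 9.4, 9.5, 9.6, 9.7, 9.8, 9.9, 10.0, 10.1, 10.2, 10.3, 10.4, 10.5, 10.6, 10.7, 10.8.
n = 17.
Position = ⌈20/100 · 17⌉ = ⌈3.4⌉ = 4.
The value at rank 4 is 9.5.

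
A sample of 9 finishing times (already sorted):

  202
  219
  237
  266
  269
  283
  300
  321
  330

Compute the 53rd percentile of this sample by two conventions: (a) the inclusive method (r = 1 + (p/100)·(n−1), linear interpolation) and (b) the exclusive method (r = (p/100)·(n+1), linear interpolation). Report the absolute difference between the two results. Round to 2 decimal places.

n = 9.
(a) r = 5.24; between ranks 5 (269) and 6 (283): 272.36.
(b) r = 5.3; between ranks 5 (269) and 6 (283): 273.2.
|272.36 − 273.2| = 0.84.

0.84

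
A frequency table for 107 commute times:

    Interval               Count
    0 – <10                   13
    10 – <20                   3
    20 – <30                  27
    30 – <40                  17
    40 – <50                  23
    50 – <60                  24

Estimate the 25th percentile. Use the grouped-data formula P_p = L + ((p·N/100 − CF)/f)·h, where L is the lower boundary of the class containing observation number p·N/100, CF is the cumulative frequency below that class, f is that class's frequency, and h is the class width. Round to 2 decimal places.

23.98

N = 107; target position k = 25/100 · 107 = 26.75.
Cumulative frequencies: 13, 16, 43, 60, 83, 107.
Observation 26.75 falls in the class 20 – <30.
L = 20, CF = 16, f = 27, h = 10.
P25 = 20 + ((26.75 − 16)/27)·10 = 20 + 3.98148 = 23.9815.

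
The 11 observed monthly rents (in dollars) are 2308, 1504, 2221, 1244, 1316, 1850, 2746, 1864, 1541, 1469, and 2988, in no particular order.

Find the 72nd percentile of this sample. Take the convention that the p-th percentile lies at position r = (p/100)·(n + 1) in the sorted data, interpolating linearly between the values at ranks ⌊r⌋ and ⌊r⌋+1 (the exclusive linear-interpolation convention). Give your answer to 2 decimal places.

Sorted: 1244, 1316, 1469, 1504, 1541, 1850, 1864, 2221, 2308, 2746, 2988.
n = 11.
r = (72/100)·(11 + 1) = 8.64.
Rank 8 is 2221 and rank 9 is 2308.
Interpolate: 2221 + 0.64·(2308 − 2221) = 2221 + 0.64·87 = 2276.68.

2276.68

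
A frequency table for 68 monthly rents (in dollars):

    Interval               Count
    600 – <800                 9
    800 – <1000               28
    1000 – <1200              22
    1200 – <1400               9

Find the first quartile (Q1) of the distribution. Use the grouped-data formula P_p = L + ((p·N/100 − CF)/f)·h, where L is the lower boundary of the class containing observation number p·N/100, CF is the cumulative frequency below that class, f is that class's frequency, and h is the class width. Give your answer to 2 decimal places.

857.14

N = 68; target position k = 25/100 · 68 = 17.
Cumulative frequencies: 9, 37, 59, 68.
Observation 17 falls in the class 800 – <1000.
L = 800, CF = 9, f = 28, h = 200.
P25 = 800 + ((17 − 9)/28)·200 = 800 + 57.1429 = 857.143.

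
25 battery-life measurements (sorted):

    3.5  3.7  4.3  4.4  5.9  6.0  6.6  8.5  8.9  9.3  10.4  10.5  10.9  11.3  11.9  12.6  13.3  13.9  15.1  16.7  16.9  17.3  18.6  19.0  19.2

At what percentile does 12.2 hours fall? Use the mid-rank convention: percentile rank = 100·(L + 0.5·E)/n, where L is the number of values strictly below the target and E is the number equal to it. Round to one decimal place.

60.0

Count below 12.2: L = 15; count equal: E = 0; n = 25.
Percentile rank = 100·(15 + 0.5·0)/25 = 100·15/25 = 60.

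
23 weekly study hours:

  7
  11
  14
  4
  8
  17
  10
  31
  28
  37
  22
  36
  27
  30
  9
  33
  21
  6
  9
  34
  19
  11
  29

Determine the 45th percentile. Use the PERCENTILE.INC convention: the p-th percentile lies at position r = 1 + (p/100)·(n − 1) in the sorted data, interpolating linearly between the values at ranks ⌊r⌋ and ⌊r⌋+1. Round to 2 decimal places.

Sorted: 4, 6, 7, 8, 9, 9, 10, 11, 11, 14, 17, 19, 21, 22, 27, 28, 29, 30, 31, 33, 34, 36, 37.
n = 23.
r = 1 + (45/100)·(23 − 1) = 1 + 9.9 = 10.9.
Rank 10 is 14 and rank 11 is 17.
Interpolate: 14 + 0.9·(17 − 14) = 14 + 0.9·3 = 16.7.

16.70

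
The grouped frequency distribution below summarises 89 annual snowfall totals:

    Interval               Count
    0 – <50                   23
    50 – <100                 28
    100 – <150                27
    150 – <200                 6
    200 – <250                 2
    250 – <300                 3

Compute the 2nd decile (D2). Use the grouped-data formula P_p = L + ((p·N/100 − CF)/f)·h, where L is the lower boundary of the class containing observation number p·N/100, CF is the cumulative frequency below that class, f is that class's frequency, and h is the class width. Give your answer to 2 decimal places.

38.70

N = 89; target position k = 20/100 · 89 = 17.8.
Cumulative frequencies: 23, 51, 78, 84, 86, 89.
Observation 17.8 falls in the class 0 – <50.
L = 0, CF = 0, f = 23, h = 50.
P20 = 0 + ((17.8 − 0)/23)·50 = 0 + 38.6957 = 38.6957.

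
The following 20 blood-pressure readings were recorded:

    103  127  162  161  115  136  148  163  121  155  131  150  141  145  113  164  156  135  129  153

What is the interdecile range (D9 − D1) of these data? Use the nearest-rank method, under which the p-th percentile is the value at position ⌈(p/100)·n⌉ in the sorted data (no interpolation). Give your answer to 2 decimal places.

Sorted: 103, 113, 115, 121, 127, 129, 131, 135, 136, 141, 145, 148, 150, 153, 155, 156, 161, 162, 163, 164.
n = 20.
P10: rank ⌈10/100·20⌉ = 2 → 113.
P90: rank ⌈90/100·20⌉ = 18 → 162.
Difference: 162 − 113 = 49.

49.00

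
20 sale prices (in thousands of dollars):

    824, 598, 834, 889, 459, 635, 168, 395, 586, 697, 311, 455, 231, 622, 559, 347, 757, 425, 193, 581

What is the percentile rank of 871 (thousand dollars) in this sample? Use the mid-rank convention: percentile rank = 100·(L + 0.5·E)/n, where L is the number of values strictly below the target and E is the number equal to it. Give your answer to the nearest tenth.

95.0

Sorted: 168, 193, 231, 311, 347, 395, 425, 455, 459, 559, 581, 586, 598, 622, 635, 697, 757, 824, 834, 889.
Count below 871: L = 19; count equal: E = 0; n = 20.
Percentile rank = 100·(19 + 0.5·0)/20 = 100·19/20 = 95.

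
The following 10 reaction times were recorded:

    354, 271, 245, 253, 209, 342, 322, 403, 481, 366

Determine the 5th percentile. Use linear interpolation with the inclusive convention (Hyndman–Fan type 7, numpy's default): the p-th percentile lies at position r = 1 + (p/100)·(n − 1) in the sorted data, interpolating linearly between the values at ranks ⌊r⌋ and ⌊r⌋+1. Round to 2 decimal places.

Sorted: 209, 245, 253, 271, 322, 342, 354, 366, 403, 481.
n = 10.
r = 1 + (5/100)·(10 − 1) = 1 + 0.45 = 1.45.
Rank 1 is 209 and rank 2 is 245.
Interpolate: 209 + 0.45·(245 − 209) = 209 + 0.45·36 = 225.2.

225.20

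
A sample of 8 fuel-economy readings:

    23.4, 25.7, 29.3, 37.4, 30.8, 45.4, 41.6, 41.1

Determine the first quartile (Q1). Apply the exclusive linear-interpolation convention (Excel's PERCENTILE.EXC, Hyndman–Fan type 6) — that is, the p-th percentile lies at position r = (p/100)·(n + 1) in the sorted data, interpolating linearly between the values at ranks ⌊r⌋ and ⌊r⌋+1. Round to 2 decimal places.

26.60

Sorted: 23.4, 25.7, 29.3, 30.8, 37.4, 41.1, 41.6, 45.4.
n = 8.
r = (25/100)·(8 + 1) = 2.25.
Rank 2 is 25.7 and rank 3 is 29.3.
Interpolate: 25.7 + 0.25·(29.3 − 25.7) = 25.7 + 0.25·3.6 = 26.6.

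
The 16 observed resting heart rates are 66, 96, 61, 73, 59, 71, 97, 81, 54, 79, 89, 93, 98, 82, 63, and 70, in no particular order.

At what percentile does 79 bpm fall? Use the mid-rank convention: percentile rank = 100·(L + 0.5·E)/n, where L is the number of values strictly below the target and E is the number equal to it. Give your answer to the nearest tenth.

53.1

Sorted: 54, 59, 61, 63, 66, 70, 71, 73, 79, 81, 82, 89, 93, 96, 97, 98.
Count below 79: L = 8; count equal: E = 1; n = 16.
Percentile rank = 100·(8 + 0.5·1)/16 = 100·8.5/16 = 53.12.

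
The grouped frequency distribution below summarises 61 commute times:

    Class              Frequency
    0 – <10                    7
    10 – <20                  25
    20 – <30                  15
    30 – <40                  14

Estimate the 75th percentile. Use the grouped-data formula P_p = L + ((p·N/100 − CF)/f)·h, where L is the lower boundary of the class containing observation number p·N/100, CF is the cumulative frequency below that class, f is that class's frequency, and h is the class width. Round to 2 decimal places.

N = 61; target position k = 75/100 · 61 = 45.75.
Cumulative frequencies: 7, 32, 47, 61.
Observation 45.75 falls in the class 20 – <30.
L = 20, CF = 32, f = 15, h = 10.
P75 = 20 + ((45.75 − 32)/15)·10 = 20 + 9.16667 = 29.1667.

29.17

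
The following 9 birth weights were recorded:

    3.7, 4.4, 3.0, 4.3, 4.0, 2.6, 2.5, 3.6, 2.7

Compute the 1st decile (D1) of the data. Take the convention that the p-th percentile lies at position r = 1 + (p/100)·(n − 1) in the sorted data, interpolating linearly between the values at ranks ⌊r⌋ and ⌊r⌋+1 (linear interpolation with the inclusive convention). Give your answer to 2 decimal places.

2.58

Sorted: 2.5, 2.6, 2.7, 3.0, 3.6, 3.7, 4.0, 4.3, 4.4.
n = 9.
r = 1 + (10/100)·(9 − 1) = 1 + 0.8 = 1.8.
Rank 1 is 2.5 and rank 2 is 2.6.
Interpolate: 2.5 + 0.8·(2.6 − 2.5) = 2.5 + 0.8·0.1 = 2.58.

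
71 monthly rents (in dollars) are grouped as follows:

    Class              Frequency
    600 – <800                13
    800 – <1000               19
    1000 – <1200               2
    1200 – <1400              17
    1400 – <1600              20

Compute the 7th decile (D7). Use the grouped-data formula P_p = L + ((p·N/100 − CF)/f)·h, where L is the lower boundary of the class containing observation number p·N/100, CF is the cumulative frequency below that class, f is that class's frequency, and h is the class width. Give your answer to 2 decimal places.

1384.71

N = 71; target position k = 70/100 · 71 = 49.7.
Cumulative frequencies: 13, 32, 34, 51, 71.
Observation 49.7 falls in the class 1200 – <1400.
L = 1200, CF = 34, f = 17, h = 200.
P70 = 1200 + ((49.7 − 34)/17)·200 = 1200 + 184.706 = 1384.71.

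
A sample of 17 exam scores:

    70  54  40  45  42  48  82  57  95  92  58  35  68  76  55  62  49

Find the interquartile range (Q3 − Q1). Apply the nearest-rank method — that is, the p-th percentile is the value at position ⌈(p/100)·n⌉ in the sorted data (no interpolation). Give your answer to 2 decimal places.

Sorted: 35, 40, 42, 45, 48, 49, 54, 55, 57, 58, 62, 68, 70, 76, 82, 92, 95.
n = 17.
P25: rank ⌈25/100·17⌉ = 5 → 48.
P75: rank ⌈75/100·17⌉ = 13 → 70.
Difference: 70 − 48 = 22.

22.00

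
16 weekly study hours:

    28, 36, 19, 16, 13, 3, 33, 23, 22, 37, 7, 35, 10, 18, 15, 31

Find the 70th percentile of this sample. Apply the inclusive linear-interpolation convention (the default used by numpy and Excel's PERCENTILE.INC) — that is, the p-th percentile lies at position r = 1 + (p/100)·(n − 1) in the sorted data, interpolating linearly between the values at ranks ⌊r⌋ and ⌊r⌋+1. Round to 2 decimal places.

Sorted: 3, 7, 10, 13, 15, 16, 18, 19, 22, 23, 28, 31, 33, 35, 36, 37.
n = 16.
r = 1 + (70/100)·(16 − 1) = 1 + 10.5 = 11.5.
Rank 11 is 28 and rank 12 is 31.
Interpolate: 28 + 0.5·(31 − 28) = 28 + 0.5·3 = 29.5.

29.50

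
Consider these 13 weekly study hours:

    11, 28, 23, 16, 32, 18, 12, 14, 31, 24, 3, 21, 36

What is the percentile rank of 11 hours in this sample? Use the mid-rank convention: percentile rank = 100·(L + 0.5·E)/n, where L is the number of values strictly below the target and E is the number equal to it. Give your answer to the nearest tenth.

11.5

Sorted: 3, 11, 12, 14, 16, 18, 21, 23, 24, 28, 31, 32, 36.
Count below 11: L = 1; count equal: E = 1; n = 13.
Percentile rank = 100·(1 + 0.5·1)/13 = 100·1.5/13 = 11.54.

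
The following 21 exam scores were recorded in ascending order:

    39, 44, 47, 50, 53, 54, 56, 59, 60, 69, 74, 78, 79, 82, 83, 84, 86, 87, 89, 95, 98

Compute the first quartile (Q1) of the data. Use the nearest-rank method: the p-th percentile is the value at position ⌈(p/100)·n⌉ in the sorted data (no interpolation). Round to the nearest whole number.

54

n = 21.
Position = ⌈25/100 · 21⌉ = ⌈5.25⌉ = 6.
The value at rank 6 is 54.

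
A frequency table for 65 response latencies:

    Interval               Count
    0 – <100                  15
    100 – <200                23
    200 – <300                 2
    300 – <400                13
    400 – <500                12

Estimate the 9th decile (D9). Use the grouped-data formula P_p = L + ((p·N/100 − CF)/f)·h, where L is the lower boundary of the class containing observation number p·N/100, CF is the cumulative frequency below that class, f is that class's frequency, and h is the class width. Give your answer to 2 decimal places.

N = 65; target position k = 90/100 · 65 = 58.5.
Cumulative frequencies: 15, 38, 40, 53, 65.
Observation 58.5 falls in the class 400 – <500.
L = 400, CF = 53, f = 12, h = 100.
P90 = 400 + ((58.5 − 53)/12)·100 = 400 + 45.8333 = 445.833.

445.83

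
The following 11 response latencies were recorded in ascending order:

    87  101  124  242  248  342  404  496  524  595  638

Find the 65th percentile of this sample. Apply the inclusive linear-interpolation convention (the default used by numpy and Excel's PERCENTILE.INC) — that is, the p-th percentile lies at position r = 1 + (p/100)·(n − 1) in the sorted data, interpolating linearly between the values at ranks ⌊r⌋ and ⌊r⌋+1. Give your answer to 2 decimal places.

450.00

n = 11.
r = 1 + (65/100)·(11 − 1) = 1 + 6.5 = 7.5.
Rank 7 is 404 and rank 8 is 496.
Interpolate: 404 + 0.5·(496 − 404) = 404 + 0.5·92 = 450.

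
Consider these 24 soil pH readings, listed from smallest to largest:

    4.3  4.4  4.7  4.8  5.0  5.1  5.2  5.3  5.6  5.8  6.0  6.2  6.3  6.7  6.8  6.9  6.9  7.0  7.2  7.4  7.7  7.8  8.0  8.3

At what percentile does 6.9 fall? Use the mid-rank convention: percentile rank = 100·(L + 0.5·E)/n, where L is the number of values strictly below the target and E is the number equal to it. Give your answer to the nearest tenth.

Count below 6.9: L = 15; count equal: E = 2; n = 24.
Percentile rank = 100·(15 + 0.5·2)/24 = 100·16/24 = 66.67.

66.7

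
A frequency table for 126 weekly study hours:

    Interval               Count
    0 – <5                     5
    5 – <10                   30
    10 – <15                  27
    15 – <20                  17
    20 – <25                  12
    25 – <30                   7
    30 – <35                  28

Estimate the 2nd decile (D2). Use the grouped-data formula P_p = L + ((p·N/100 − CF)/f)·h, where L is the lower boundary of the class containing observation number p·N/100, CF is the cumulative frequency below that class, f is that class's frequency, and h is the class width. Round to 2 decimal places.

8.37

N = 126; target position k = 20/100 · 126 = 25.2.
Cumulative frequencies: 5, 35, 62, 79, 91, 98, 126.
Observation 25.2 falls in the class 5 – <10.
L = 5, CF = 5, f = 30, h = 5.
P20 = 5 + ((25.2 − 5)/30)·5 = 5 + 3.36667 = 8.36667.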